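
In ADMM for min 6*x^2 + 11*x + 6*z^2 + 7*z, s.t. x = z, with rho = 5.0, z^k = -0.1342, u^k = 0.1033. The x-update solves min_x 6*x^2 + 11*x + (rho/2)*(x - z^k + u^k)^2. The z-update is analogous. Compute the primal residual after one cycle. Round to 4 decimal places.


ADMM iteration with rho = 5.0, z^k = -0.1342, u^k = 0.1033
Step 1: x-update.
Minimize 6*x^2 + 11*x + (5.0/2)*(x + 0.1342 + 0.1033)^2
FOC: (2*6 + 5.0)*x = -11 + 5.0*(-0.1342 - 0.1033)
x^{k+1} = -0.7169
Step 2: z-update.
Minimize 6*z^2 + 7*z + (5.0/2)*(-0.7169 - z + 0.1033)^2
FOC: (2*6 + 5.0)*z = -7 + 5.0*(-0.7169 + 0.1033)
z^{k+1} = -0.5922
Step 3: u-update.
u^{k+1} = 0.1033 - 0.7169 + 0.5922 = -0.0214
Step 4: Primal residual = |-0.7169 + 0.5922| = 0.1247


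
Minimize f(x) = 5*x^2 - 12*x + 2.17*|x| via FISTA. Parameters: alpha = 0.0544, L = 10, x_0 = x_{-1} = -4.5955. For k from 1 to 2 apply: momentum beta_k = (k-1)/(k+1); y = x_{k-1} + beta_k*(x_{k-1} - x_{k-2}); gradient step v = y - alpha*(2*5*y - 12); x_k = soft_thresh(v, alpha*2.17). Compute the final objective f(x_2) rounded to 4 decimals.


FISTA on f(x) = 5*x^2 - 12*x + 2.17*|x|
L = 10, alpha = 0.0544
Iteration 1: beta = 0.0, y = -4.5955 + 0.0*(-4.5955 + 4.5955) = -4.5955
  grad(y) = -57.955, v = y - alpha*grad = -1.4427
  prox(v) = soft_thresh(-1.4427, 0.118) = -1.3247
Iteration 2: beta = 0.3333, y = -1.3247 + 0.3333*(-1.3247 + 4.5955) = -0.2344
  grad(y) = -14.3443, v = y - alpha*grad = 0.5459
  prox(v) = soft_thresh(0.5459, 0.118) = 0.4279
f(x_2) = 5*0.4279^2 - 12*0.4279 + 2.17*|0.4279| = -3.2905


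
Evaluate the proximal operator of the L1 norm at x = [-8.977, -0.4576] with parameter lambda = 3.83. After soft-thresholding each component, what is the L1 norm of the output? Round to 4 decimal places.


Soft-thresholding with lambda = 3.83:
prox(-8.977) = sign(-8.977)*max(|-8.977| - 3.83, 0) = -5.147
prox(-0.4576) = sign(-0.4576)*max(|-0.4576| - 3.83, 0) = 0.0
prox(x) = [-5.147, 0.0]
||prox(x)||_1 = 5.147 + 0.0 = 5.147


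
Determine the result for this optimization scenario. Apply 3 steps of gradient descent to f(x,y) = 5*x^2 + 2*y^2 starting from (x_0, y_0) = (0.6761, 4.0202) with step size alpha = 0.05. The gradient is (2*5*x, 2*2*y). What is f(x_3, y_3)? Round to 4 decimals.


Gradient descent on f(x,y) = 5*x^2 + 2*y^2.
Starting point: (0.6761, 4.0202), alpha = 0.05
Step 1: grad_x = 2*5*0.6761 = 6.761, grad_y = 2*2*4.0202 = 16.0808
  x_1 = 0.6761 - 0.05*6.761 = 0.3381
  y_1 = 4.0202 - 0.05*16.0808 = 3.2162
Step 2: grad_x = 2*5*0.3381 = 3.3805, grad_y = 2*2*3.2162 = 12.8646
  x_2 = 0.3381 - 0.05*3.3805 = 0.169
  y_2 = 3.2162 - 0.05*12.8646 = 2.5729
Step 3: grad_x = 2*5*0.169 = 1.6903, grad_y = 2*2*2.5729 = 10.2917
  x_3 = 0.169 - 0.05*1.6903 = 0.0845
  y_3 = 2.5729 - 0.05*10.2917 = 2.0583
f(0.0845, 2.0583) = 5*0.0845^2 + 2*2.0583^2 = 8.5093


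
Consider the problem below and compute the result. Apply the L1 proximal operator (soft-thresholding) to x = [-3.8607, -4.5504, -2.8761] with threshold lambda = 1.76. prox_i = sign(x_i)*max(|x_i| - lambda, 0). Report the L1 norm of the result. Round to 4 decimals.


Soft-thresholding with lambda = 1.76:
prox(-3.8607) = sign(-3.8607)*max(|-3.8607| - 1.76, 0) = -2.1007
prox(-4.5504) = sign(-4.5504)*max(|-4.5504| - 1.76, 0) = -2.7904
prox(-2.8761) = sign(-2.8761)*max(|-2.8761| - 1.76, 0) = -1.1161
prox(x) = [-2.1007, -2.7904, -1.1161]
||prox(x)||_1 = 2.1007 + 2.7904 + 1.1161 = 6.0072


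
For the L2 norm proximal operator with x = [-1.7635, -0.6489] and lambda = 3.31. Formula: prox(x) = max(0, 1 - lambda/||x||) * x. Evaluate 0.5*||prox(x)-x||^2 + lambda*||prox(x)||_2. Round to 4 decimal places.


Step 1: Compute ||x||.
||x|| = 1.8791
Step 2: Compute scaling factor.
scale = max(0, 1 - 3.31/1.8791) = 0.0
Step 3: prox(x) = [-0.0, -0.0]
||prox(x)|| = 0.0
Step 4: Proximal objective.
0.5*||prox-x||^2 = 1.7655
lambda*||prox|| = 0.0
Total = 1.7655


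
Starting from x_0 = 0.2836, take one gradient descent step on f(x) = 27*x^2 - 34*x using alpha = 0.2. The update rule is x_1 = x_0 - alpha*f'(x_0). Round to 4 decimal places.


We compute the gradient at x_0 and apply the update.
f'(x) = 54*x - 34
f'(0.2836) = 54*0.2836 - 34 = -18.6856
x_1 = 0.2836 - 0.2*-18.6856 = 4.0207


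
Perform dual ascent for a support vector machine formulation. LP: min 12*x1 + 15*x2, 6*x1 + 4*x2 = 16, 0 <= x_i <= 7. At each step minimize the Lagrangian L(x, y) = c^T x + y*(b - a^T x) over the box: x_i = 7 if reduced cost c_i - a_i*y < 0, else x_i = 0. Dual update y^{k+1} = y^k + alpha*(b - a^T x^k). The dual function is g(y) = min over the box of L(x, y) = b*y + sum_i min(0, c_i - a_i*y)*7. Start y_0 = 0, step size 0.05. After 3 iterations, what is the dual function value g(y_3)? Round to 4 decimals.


Dual ascent for LP: min 12*x1 + 15*x2, 6*x1 + 4*x2 = 16, 0 <= x_i <= 7
Step 1: y^k = 0.0, reduced costs: (12.0, 15.0)
  x^k = (0.0, 0.0), subgradient = b - a^T x = 16.0
  y^{k+1} = 0.0 + 0.05*16.0 = 0.8
Step 2: y^k = 0.8, reduced costs: (7.2, 11.8)
  x^k = (0.0, 0.0), subgradient = b - a^T x = 16.0
  y^{k+1} = 0.8 + 0.05*16.0 = 1.6
Step 3: y^k = 1.6, reduced costs: (2.4, 8.6)
  x^k = (0.0, 0.0), subgradient = b - a^T x = 16.0
  y^{k+1} = 1.6 + 0.05*16.0 = 2.4
Dual objective at y_3 = 2.4: reduced costs (-2.4, 5.4), box minimizer x = (7.0, 0.0)
g(y_3) = b*y + (c1 - a1*y)*x1 + (c2 - a2*y)*x2 = 16*2.4 + (-2.4)*7.0 + 5.4*0.0 = 38.4 - 16.8 + 0.0 = 21.6


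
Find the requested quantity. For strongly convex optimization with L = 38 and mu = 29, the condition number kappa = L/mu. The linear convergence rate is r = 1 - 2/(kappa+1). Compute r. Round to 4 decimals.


Step 1: Compute the condition number.
kappa = L/mu = 38/29 = 1.3103
Step 2: Compute the convergence rate.
r = 1 - 2/(kappa + 1) = 1 - 2*mu/(L + mu) = (L - mu)/(L + mu) = 9/67 = 0.1343


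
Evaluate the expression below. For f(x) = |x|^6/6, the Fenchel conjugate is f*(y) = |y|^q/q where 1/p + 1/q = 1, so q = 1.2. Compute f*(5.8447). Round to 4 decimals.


The conjugate exponent q satisfies 1/p + 1/q = 1.
p = 6, so q = 6/(6 - 1) = 1.2
|y|^q = 5.8447^1.2 = 8.3198
f*(5.8447) = 8.3198 / 1.2 = 6.9332


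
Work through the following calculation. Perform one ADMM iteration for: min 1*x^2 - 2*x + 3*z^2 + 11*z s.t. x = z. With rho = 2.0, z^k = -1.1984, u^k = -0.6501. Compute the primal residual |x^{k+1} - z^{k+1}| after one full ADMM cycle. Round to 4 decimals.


ADMM iteration with rho = 2.0, z^k = -1.1984, u^k = -0.6501
Step 1: x-update.
Minimize 1*x^2 - 2*x + (2.0/2)*(x + 1.1984 - 0.6501)^2
FOC: (2*1 + 2.0)*x = 2 + 2.0*(-1.1984 + 0.6501)
x^{k+1} = 0.2259
Step 2: z-update.
Minimize 3*z^2 + 11*z + (2.0/2)*(0.2259 - z - 0.6501)^2
FOC: (2*3 + 2.0)*z = -11 + 2.0*(0.2259 - 0.6501)
z^{k+1} = -1.4811
Step 3: u-update.
u^{k+1} = -0.6501 + 0.2259 + 1.4811 = 1.0568
Step 4: Primal residual = |0.2259 + 1.4811| = 1.7069


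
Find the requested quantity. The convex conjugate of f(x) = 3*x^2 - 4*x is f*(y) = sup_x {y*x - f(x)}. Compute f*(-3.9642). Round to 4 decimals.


f*(y) = sup_x {y*x - a*x^2 - b*x} = sup_x {(y-b)*x - a*x^2}
FOC: (y - b) - 2a*x = 0 => x* = (y - b)/(2a)
x* = (-3.9642 + 4)/(2*3) = 0.006
f*(-3.9642) = (y-b)^2/(4a) = (-3.9642 + 4)^2/(4*3)
= 0.0013/12 = 0.0001


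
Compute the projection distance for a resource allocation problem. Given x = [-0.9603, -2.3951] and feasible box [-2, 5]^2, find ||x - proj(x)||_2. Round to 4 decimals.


Project each component onto [-2, 5].
clip(-0.9603) = -0.9603, clip(-2.3951) = -2.0
Projection = [-0.9603, -2.0]
Squared diffs: [0.0, 0.1561]
Distance = sqrt(0.1561) = 0.3951


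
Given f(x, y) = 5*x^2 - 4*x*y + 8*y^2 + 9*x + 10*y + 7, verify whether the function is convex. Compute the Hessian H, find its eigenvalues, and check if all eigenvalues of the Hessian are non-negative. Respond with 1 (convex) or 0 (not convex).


The Hessian of f(x,y) = 5*x^2 - 4*x*y + 8*y^2 + 9*x + 10*y + 7 is:
H = [[10, -4], [-4, 16]]
Trace = 10 + 16 = 26
Determinant = 10*16 - (-4)^2 = 144
Discriminant = (26)^2 - 4*144 = 100.0
Eigenvalues: lambda_1 = 8.0, lambda_2 = 18.0
The function is convex.

1


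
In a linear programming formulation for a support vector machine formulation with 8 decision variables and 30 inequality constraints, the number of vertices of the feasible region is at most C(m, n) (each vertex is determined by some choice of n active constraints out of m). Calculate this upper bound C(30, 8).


Each vertex corresponds to some choice of n active constraints out of m, so the number of vertices is at most C(m, n) = m! / (n!(m-n)!).
m = 30, n = 8
Numerator: 30 * 29 * 28 * 27 * 26 * 25 * 24 * 23
Denominator: 8! = 40320
C(30, 8) = 5852925


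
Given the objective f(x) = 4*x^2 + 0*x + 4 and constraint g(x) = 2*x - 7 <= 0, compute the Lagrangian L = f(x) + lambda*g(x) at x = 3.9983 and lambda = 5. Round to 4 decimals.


Step 1: Evaluate f(x).
f(3.9983) = 4*3.9983^2 + 0*3.9983 + 4 = 67.9456
Step 2: Evaluate g(x).
g(3.9983) = 2*3.9983 - 7 = 0.9966
Step 3: Compute Lagrangian.
L = 67.9456 + 5*0.9966 = 72.9286


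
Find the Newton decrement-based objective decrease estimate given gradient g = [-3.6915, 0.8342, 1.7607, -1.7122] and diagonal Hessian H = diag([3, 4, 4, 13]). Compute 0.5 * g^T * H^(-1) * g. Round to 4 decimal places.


Step 1: H is diagonal, so H^(-1) * g = [-1.2305, 0.2086, 0.4402, -0.1317].
Step 2: g^T H^(-1) g = sum_i g_i^2 / H_ii
  = (-3.6915)^2/3 + (0.8342)^2/4 + (1.7607)^2/4 + (-1.7122)^2/13
  = 4.5424 + 0.174 + 0.775 + 0.2255 = 5.7169
Step 3: Objective decrease = 0.5 * g^T H^(-1) g = 2.8584


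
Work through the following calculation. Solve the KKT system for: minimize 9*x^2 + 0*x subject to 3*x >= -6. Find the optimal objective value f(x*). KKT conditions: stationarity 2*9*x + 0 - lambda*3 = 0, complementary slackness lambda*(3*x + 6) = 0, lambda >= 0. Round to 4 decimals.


Step 1: Try lambda = 0 (constraint inactive).
Stationarity: 2*9*x + 0 = 0
x* = 0/(2*9) = 0.0
Check constraint: 3*0.0 = 0.0 >= -6 -- satisfied.
Step 2: Compute optimal value.
f(x*) = 9*0.0^2 + 0*0.0 = 0.0


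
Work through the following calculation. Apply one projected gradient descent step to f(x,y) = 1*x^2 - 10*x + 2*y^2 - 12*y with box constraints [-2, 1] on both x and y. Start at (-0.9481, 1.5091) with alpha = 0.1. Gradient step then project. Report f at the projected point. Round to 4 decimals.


Step 1: Compute gradient at (-0.9481, 1.5091).
grad_x = 2*1*-0.9481 - 10 = -11.8962
grad_y = 2*2*1.5091 - 12 = -5.9636
Step 2: Gradient step.
x_raw = -0.9481 - 0.1*-11.8962 = 0.2415
y_raw = 1.5091 - 0.1*-5.9636 = 2.1055
Step 3: Project onto [-2, 1].
x_proj = clip(0.2415) = 0.2415
y_proj = clip(2.1055) = 1.0
Step 4: Evaluate f.
f(0.2415, 1.0) = -12.3569


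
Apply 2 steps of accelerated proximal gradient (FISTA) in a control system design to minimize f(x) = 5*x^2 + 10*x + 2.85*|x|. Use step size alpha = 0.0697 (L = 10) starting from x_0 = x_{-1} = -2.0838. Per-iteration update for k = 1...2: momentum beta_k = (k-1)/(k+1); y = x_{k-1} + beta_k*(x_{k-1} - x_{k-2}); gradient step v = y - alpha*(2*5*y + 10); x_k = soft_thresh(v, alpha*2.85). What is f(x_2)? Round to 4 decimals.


FISTA on f(x) = 5*x^2 + 10*x + 2.85*|x|
L = 10, alpha = 0.0697
Iteration 1: beta = 0.0, y = -2.0838 + 0.0*(-2.0838 + 2.0838) = -2.0838
  grad(y) = -10.838, v = y - alpha*grad = -1.3284
  prox(v) = soft_thresh(-1.3284, 0.1986) = -1.1297
Iteration 2: beta = 0.3333, y = -1.1297 + 0.3333*(-1.1297 + 2.0838) = -0.8117
  grad(y) = 1.8827, v = y - alpha*grad = -0.943
  prox(v) = soft_thresh(-0.943, 0.1986) = -0.7443
f(x_2) = 5*(-0.7443)^2 + 10*(-0.7443) + 2.85*|-0.7443| = -2.5518


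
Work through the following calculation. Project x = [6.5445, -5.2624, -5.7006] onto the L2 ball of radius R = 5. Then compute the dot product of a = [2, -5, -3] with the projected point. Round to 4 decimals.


Step 1: Compute ||x|| (intermediates to 6 decimals).
||x|| = sqrt(6.5445^2 + (-5.2624)^2 + (-5.7006)^2) = 10.149885
Step 2: Project.
Since ||x|| > R, scale = R/||x|| = 5/10.149885 = 0.492616, proj(x) = scale * x
proj(x) = [3.223925, -2.592342, -2.808207]
Step 3: Dot product.
a^T * proj(x) = 2*3.223925 - 5*(-2.592342) - 3*(-2.808207) = 27.8342


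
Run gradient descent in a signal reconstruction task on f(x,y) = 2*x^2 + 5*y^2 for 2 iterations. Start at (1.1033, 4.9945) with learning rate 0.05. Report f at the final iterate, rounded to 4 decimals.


Gradient descent on f(x,y) = 2*x^2 + 5*y^2.
Starting point: (1.1033, 4.9945), alpha = 0.05
Step 1: grad_x = 2*2*1.1033 = 4.4132, grad_y = 2*5*4.9945 = 49.945
  x_1 = 1.1033 - 0.05*4.4132 = 0.8826
  y_1 = 4.9945 - 0.05*49.945 = 2.4973
Step 2: grad_x = 2*2*0.8826 = 3.5306, grad_y = 2*5*2.4973 = 24.9725
  x_2 = 0.8826 - 0.05*3.5306 = 0.7061
  y_2 = 2.4973 - 0.05*24.9725 = 1.2486
f(0.7061, 1.2486) = 2*0.7061^2 + 5*1.2486^2 = 8.7925


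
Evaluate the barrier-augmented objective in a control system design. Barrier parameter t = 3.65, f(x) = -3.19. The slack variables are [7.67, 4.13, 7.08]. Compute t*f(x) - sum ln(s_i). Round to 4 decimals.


Step 1: Compute log-barrier.
ln values: [2.0373, 1.4183, 1.9573]
phi = -(2.0373 + 1.4183 + 1.9573) = -5.4129
Step 2: Compute augmented objective.
t*f(x) = 3.65*-3.19 = -11.6435
Total = -11.6435 - 5.4129 = -17.0564


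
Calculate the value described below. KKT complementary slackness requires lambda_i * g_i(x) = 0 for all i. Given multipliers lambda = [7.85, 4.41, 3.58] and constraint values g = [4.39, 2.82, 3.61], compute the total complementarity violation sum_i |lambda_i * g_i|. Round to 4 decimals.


KKT complementary slackness check:
lambda_1 * g_1 = 7.85 * 4.39 = 34.4615
lambda_2 * g_2 = 4.41 * 2.82 = 12.4362
lambda_3 * g_3 = 3.58 * 3.61 = 12.9238
Total violation = 34.4615 + 12.4362 + 12.9238 = 59.8215


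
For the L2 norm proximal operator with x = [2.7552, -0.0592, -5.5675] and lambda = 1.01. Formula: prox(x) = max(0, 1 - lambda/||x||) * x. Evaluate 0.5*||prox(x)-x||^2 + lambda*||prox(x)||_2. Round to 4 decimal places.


Step 1: Compute ||x||.
||x|| = 6.2122
Step 2: Compute scaling factor.
scale = max(0, 1 - 1.01/6.2122) = 0.8374
Step 3: prox(x) = [2.3073, -0.0496, -4.6623]
||prox(x)|| = 5.2022
Step 4: Proximal objective.
0.5*||prox-x||^2 = 0.5101
lambda*||prox|| = 5.2542
Total = 5.7643


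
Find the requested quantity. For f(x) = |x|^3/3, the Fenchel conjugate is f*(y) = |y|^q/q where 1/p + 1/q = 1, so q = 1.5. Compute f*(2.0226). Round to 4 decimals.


The conjugate exponent q satisfies 1/p + 1/q = 1.
p = 3, so q = 3/(3 - 1) = 1.5
|y|^q = 2.0226^1.5 = 2.8765
f*(2.0226) = 2.8765 / 1.5 = 1.9177


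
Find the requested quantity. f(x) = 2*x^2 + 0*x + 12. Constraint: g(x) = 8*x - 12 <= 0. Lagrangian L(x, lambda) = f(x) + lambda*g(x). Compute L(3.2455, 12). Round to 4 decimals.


Step 1: Evaluate f(x).
f(3.2455) = 2*3.2455^2 + 0*3.2455 + 12 = 33.0665
Step 2: Evaluate g(x).
g(3.2455) = 8*3.2455 - 12 = 13.964
Step 3: Compute Lagrangian.
L = 33.0665 + 12*13.964 = 200.6345


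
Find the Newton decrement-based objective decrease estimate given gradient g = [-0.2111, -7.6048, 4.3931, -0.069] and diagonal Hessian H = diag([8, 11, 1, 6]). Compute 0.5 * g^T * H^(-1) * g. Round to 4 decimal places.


Step 1: H is diagonal, so H^(-1) * g = [-0.0264, -0.6913, 4.3931, -0.0115].
Step 2: g^T H^(-1) g = sum_i g_i^2 / H_ii
  = (-0.2111)^2/8 + (-7.6048)^2/11 + (4.3931)^2/1 + (-0.069)^2/6
  = 0.0056 + 5.2575 + 19.2993 + 0.0008 = 24.5632
Step 3: Objective decrease = 0.5 * g^T H^(-1) g = 12.2816


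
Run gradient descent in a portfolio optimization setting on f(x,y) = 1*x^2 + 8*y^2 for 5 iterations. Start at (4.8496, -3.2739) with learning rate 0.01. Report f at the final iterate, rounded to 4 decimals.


Gradient descent on f(x,y) = 1*x^2 + 8*y^2.
Starting point: (4.8496, -3.2739), alpha = 0.01
Step 1: grad_x = 2*1*4.8496 = 9.6992, grad_y = 2*8*-3.2739 = -52.3824
  x_1 = 4.8496 - 0.01*9.6992 = 4.7526
  y_1 = -3.2739 - 0.01*-52.3824 = -2.7501
Step 2: grad_x = 2*1*4.7526 = 9.5052, grad_y = 2*8*-2.7501 = -44.0012
  x_2 = 4.7526 - 0.01*9.5052 = 4.6576
  y_2 = -2.7501 - 0.01*-44.0012 = -2.3101
Step 3: grad_x = 2*1*4.6576 = 9.3151, grad_y = 2*8*-2.3101 = -36.961
  x_3 = 4.6576 - 0.01*9.3151 = 4.5644
  y_3 = -2.3101 - 0.01*-36.961 = -1.9405
Step 4: grad_x = 2*1*4.5644 = 9.1288, grad_y = 2*8*-1.9405 = -31.0473
  x_4 = 4.5644 - 0.01*9.1288 = 4.4731
  y_4 = -1.9405 - 0.01*-31.0473 = -1.63
Step 5: grad_x = 2*1*4.4731 = 8.9462, grad_y = 2*8*-1.63 = -26.0797
  x_5 = 4.4731 - 0.01*8.9462 = 4.3837
  y_5 = -1.63 - 0.01*-26.0797 = -1.3692
f(4.3837, -1.3692) = 1*4.3837^2 + 8*(-1.3692)^2 = 34.2137


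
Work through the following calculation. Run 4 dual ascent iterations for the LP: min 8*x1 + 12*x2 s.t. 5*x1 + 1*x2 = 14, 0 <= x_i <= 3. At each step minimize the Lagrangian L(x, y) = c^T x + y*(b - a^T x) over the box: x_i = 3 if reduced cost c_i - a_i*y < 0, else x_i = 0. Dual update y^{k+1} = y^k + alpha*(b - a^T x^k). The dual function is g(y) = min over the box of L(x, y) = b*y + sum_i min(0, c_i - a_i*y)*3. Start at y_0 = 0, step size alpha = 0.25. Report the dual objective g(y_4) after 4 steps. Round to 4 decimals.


Dual ascent for LP: min 8*x1 + 12*x2, 5*x1 + 1*x2 = 14, 0 <= x_i <= 3
Step 1: y^k = 0.0, reduced costs: (8.0, 12.0)
  x^k = (0.0, 0.0), subgradient = b - a^T x = 14.0
  y^{k+1} = 0.0 + 0.25*14.0 = 3.5
Step 2: y^k = 3.5, reduced costs: (-9.5, 8.5)
  x^k = (3.0, 0.0), subgradient = b - a^T x = -1.0
  y^{k+1} = 3.5 + 0.25*-1.0 = 3.25
Step 3: y^k = 3.25, reduced costs: (-8.25, 8.75)
  x^k = (3.0, 0.0), subgradient = b - a^T x = -1.0
  y^{k+1} = 3.25 + 0.25*-1.0 = 3.0
Step 4: y^k = 3.0, reduced costs: (-7.0, 9.0)
  x^k = (3.0, 0.0), subgradient = b - a^T x = -1.0
  y^{k+1} = 3.0 + 0.25*-1.0 = 2.75
Dual objective at y_4 = 2.75: reduced costs (-5.75, 9.25), box minimizer x = (3.0, 0.0)
g(y_4) = b*y + (c1 - a1*y)*x1 + (c2 - a2*y)*x2 = 14*2.75 + (-5.75)*3.0 + 9.25*0.0 = 38.5 - 17.25 + 0.0 = 21.25


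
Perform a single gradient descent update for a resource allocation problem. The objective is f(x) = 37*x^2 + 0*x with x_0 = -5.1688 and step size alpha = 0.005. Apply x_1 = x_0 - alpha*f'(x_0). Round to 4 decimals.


We compute the gradient at x_0 and apply the update.
f'(x) = 74*x + 0
f'(-5.1688) = 74*-5.1688 + 0 = -382.4912
x_1 = -5.1688 - 0.005*-382.4912 = -3.2563


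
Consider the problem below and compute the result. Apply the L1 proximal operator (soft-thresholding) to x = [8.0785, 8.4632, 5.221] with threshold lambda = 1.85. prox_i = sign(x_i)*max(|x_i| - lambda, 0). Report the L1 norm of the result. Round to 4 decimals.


Soft-thresholding with lambda = 1.85:
prox(8.0785) = sign(8.0785)*max(|8.0785| - 1.85, 0) = 6.2285
prox(8.4632) = sign(8.4632)*max(|8.4632| - 1.85, 0) = 6.6132
prox(5.221) = sign(5.221)*max(|5.221| - 1.85, 0) = 3.371
prox(x) = [6.2285, 6.6132, 3.371]
||prox(x)||_1 = 6.2285 + 6.6132 + 3.371 = 16.2127


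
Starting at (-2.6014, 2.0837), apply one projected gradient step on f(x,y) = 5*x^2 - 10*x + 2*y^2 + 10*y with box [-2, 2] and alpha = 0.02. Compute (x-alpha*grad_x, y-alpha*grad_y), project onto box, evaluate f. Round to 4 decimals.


Step 1: Compute gradient at (-2.6014, 2.0837).
grad_x = 2*5*-2.6014 - 10 = -36.014
grad_y = 2*2*2.0837 + 10 = 18.3348
Step 2: Gradient step.
x_raw = -2.6014 - 0.02*-36.014 = -1.8811
y_raw = 2.0837 - 0.02*18.3348 = 1.717
Step 3: Project onto [-2, 2].
x_proj = clip(-1.8811) = -1.8811
y_proj = clip(1.717) = 1.717
Step 4: Evaluate f.
f(-1.8811, 1.717) = 59.5705


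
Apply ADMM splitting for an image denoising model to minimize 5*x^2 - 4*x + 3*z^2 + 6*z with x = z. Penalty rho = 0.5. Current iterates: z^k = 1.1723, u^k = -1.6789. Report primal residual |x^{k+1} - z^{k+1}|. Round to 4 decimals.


ADMM iteration with rho = 0.5, z^k = 1.1723, u^k = -1.6789
Step 1: x-update.
Minimize 5*x^2 - 4*x + (0.5/2)*(x - 1.1723 - 1.6789)^2
FOC: (2*5 + 0.5)*x = 4 + 0.5*(1.1723 + 1.6789)
x^{k+1} = 0.5167
Step 2: z-update.
Minimize 3*z^2 + 6*z + (0.5/2)*(0.5167 - z - 1.6789)^2
FOC: (2*3 + 0.5)*z = -6 + 0.5*(0.5167 - 1.6789)
z^{k+1} = -1.0125
Step 3: u-update.
u^{k+1} = -1.6789 + 0.5167 + 1.0125 = -0.1497
Step 4: Primal residual = |0.5167 + 1.0125| = 1.5292


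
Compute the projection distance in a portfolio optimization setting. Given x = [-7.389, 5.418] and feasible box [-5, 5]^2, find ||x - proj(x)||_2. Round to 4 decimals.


Project each component onto [-5, 5].
clip(-7.389) = -5.0, clip(5.418) = 5.0
Projection = [-5.0, 5.0]
Squared diffs: [5.7073, 0.1747]
Distance = sqrt(5.882) = 2.4253


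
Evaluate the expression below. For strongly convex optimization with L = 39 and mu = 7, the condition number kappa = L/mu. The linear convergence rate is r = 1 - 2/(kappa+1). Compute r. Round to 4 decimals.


Step 1: Compute the condition number.
kappa = L/mu = 39/7 = 5.5714
Step 2: Compute the convergence rate.
r = 1 - 2/(kappa + 1) = 1 - 2*mu/(L + mu) = (L - mu)/(L + mu) = 32/46 = 0.6957


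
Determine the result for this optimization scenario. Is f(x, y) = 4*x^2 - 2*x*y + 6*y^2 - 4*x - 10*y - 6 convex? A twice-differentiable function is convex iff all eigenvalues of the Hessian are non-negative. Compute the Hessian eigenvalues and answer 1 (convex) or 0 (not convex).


The Hessian of f(x,y) = 4*x^2 - 2*x*y + 6*y^2 - 4*x - 10*y - 6 is:
H = [[8, -2], [-2, 12]]
Trace = 8 + 12 = 20
Determinant = 8*12 - (-2)^2 = 92
Discriminant = (20)^2 - 4*92 = 32.0
Eigenvalues: lambda_1 = 7.1716, lambda_2 = 12.8284
The function is convex.

1


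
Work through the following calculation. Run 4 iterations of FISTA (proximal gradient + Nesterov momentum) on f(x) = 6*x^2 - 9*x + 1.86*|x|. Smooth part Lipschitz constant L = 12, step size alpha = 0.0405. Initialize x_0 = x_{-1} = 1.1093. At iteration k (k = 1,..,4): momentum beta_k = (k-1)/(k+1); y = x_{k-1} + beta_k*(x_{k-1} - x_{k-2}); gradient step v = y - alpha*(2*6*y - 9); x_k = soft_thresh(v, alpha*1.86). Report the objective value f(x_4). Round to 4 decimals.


FISTA on f(x) = 6*x^2 - 9*x + 1.86*|x|
L = 12, alpha = 0.0405
Iteration 1: beta = 0.0, y = 1.1093 + 0.0*(1.1093 - 1.1093) = 1.1093
  grad(y) = 4.3116, v = y - alpha*grad = 0.9347
  prox(v) = soft_thresh(0.9347, 0.0753) = 0.8594
Iteration 2: beta = 0.3333, y = 0.8594 + 0.3333*(0.8594 - 1.1093) = 0.776
  grad(y) = 0.3124, v = y - alpha*grad = 0.7634
  prox(v) = soft_thresh(0.7634, 0.0753) = 0.6881
Iteration 3: beta = 0.5, y = 0.6881 + 0.5*(0.6881 - 0.8594) = 0.6024
  grad(y) = -1.7712, v = y - alpha*grad = 0.6741
  prox(v) = soft_thresh(0.6741, 0.0753) = 0.5988
Iteration 4: beta = 0.6, y = 0.5988 + 0.6*(0.5988 - 0.6881) = 0.5453
  grad(y) = -2.4569, v = y - alpha*grad = 0.6448
  prox(v) = soft_thresh(0.6448, 0.0753) = 0.5694
f(x_4) = 6*0.5694^2 - 9*0.5694 + 1.86*|0.5694| = -2.1202


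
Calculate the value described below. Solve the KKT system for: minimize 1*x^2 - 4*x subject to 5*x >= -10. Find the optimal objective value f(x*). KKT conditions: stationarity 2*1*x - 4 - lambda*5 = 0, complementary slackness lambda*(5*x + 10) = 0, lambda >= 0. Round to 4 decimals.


Step 1: Try lambda = 0 (constraint inactive).
Stationarity: 2*1*x - 4 = 0
x* = 4/(2*1) = 2.0
Check constraint: 5*2.0 = 10.0 >= -10 -- satisfied.
Step 2: Compute optimal value.
f(x*) = 1*2.0^2 - 4*2.0 = -4.0


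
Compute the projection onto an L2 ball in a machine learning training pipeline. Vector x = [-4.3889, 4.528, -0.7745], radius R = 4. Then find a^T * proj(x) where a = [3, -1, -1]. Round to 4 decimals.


Step 1: Compute ||x|| (intermediates to 6 decimals).
||x|| = sqrt((-4.3889)^2 + 4.528^2 + (-0.7745)^2) = 6.353352
Step 2: Project.
Since ||x|| > R, scale = R/||x|| = 4/6.353352 = 0.629589, proj(x) = scale * x
proj(x) = [-2.763203, 2.850779, -0.487617]
Step 3: Dot product.
a^T * proj(x) = 3*(-2.763203) - 1*2.850779 - 1*(-0.487617) = -10.6528


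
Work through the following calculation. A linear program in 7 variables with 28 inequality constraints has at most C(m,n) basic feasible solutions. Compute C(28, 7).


Each vertex corresponds to some choice of n active constraints out of m, so the number of vertices is at most C(m, n) = m! / (n!(m-n)!).
m = 28, n = 7
Numerator: 28 * 27 * 26 * 25 * 24 * 23 * 22
Denominator: 7! = 5040
C(28, 7) = 1184040


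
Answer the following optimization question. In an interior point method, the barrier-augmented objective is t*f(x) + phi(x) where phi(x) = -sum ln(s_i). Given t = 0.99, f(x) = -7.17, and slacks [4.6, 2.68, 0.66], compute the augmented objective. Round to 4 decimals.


Step 1: Compute log-barrier.
ln values: [1.5261, 0.9858, -0.4155]
phi = -(1.5261 + 0.9858 - 0.4155) = -2.0964
Step 2: Compute augmented objective.
t*f(x) = 0.99*-7.17 = -7.0983
Total = -7.0983 - 2.0964 = -9.1947


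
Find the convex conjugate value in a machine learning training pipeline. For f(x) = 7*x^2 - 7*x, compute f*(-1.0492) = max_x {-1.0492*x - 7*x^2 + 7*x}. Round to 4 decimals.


f*(y) = sup_x {y*x - a*x^2 - b*x} = sup_x {(y-b)*x - a*x^2}
FOC: (y - b) - 2a*x = 0 => x* = (y - b)/(2a)
x* = (-1.0492 + 7)/(2*7) = 0.4251
f*(-1.0492) = (y-b)^2/(4a) = (-1.0492 + 7)^2/(4*7)
= 35.412/28 = 1.2647


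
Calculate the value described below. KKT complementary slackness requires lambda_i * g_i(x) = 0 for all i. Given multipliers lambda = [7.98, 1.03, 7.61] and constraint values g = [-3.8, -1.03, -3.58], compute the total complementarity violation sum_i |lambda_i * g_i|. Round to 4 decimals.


KKT complementary slackness check:
lambda_1 * g_1 = 7.98 * -3.8 = -30.324
lambda_2 * g_2 = 1.03 * -1.03 = -1.0609
lambda_3 * g_3 = 7.61 * -3.58 = -27.2438
Total violation = 30.324 + 1.0609 + 27.2438 = 58.6287


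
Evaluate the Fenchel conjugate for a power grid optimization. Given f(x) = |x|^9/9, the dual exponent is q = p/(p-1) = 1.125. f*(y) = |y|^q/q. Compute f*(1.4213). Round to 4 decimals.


The conjugate exponent q satisfies 1/p + 1/q = 1.
p = 9, so q = 9/(9 - 1) = 1.125
|y|^q = 1.4213^1.125 = 1.4852
f*(1.4213) = 1.4852 / 1.125 = 1.3201


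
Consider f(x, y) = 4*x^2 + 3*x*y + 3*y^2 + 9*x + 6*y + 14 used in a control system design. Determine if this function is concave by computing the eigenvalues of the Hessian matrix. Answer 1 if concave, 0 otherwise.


The Hessian of f(x,y) = 4*x^2 + 3*x*y + 3*y^2 + 9*x + 6*y + 14 is:
H = [[8, 3], [3, 6]]
Trace = 8 + 6 = 14
Determinant = 8*6 - (3)^2 = 39
Discriminant = (14)^2 - 4*39 = 40.0
Eigenvalues: lambda_1 = 3.8377, lambda_2 = 10.1623
The function is not concave.

0


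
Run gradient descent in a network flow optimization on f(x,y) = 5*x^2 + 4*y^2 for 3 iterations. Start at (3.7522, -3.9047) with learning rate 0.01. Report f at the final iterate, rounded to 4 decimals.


Gradient descent on f(x,y) = 5*x^2 + 4*y^2.
Starting point: (3.7522, -3.9047), alpha = 0.01
Step 1: grad_x = 2*5*3.7522 = 37.522, grad_y = 2*4*-3.9047 = -31.2376
  x_1 = 3.7522 - 0.01*37.522 = 3.377
  y_1 = -3.9047 - 0.01*-31.2376 = -3.5923
Step 2: grad_x = 2*5*3.377 = 33.7698, grad_y = 2*4*-3.5923 = -28.7386
  x_2 = 3.377 - 0.01*33.7698 = 3.0393
  y_2 = -3.5923 - 0.01*-28.7386 = -3.3049
Step 3: grad_x = 2*5*3.0393 = 30.3928, grad_y = 2*4*-3.3049 = -26.4395
  x_3 = 3.0393 - 0.01*30.3928 = 2.7354
  y_3 = -3.3049 - 0.01*-26.4395 = -3.0405
f(2.7354, -3.0405) = 5*2.7354^2 + 4*(-3.0405)^2 = 74.3904


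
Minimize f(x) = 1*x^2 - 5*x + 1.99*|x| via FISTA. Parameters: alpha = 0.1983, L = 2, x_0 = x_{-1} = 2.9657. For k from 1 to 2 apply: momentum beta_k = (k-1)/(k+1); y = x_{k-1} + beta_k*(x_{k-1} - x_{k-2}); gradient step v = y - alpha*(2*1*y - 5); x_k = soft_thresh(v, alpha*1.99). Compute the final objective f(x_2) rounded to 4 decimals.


FISTA on f(x) = 1*x^2 - 5*x + 1.99*|x|
L = 2, alpha = 0.1983
Iteration 1: beta = 0.0, y = 2.9657 + 0.0*(2.9657 - 2.9657) = 2.9657
  grad(y) = 0.9314, v = y - alpha*grad = 2.781
  prox(v) = soft_thresh(2.781, 0.3946) = 2.3864
Iteration 2: beta = 0.3333, y = 2.3864 + 0.3333*(2.3864 - 2.9657) = 2.1933
  grad(y) = -0.6134, v = y - alpha*grad = 2.3149
  prox(v) = soft_thresh(2.3149, 0.3946) = 1.9203
f(x_2) = 1*1.9203^2 - 5*1.9203 + 1.99*|1.9203| = -2.0925


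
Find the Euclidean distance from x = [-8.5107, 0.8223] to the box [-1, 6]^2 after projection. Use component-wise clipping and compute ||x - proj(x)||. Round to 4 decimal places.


Project each component onto [-1, 6].
clip(-8.5107) = -1.0, clip(0.8223) = 0.8223
Projection = [-1.0, 0.8223]
Squared diffs: [56.4106, 0.0]
Distance = sqrt(56.4106) = 7.5107


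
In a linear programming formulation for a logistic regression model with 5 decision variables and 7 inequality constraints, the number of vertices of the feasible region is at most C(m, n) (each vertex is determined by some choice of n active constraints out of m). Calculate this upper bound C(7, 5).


Each vertex corresponds to some choice of n active constraints out of m, so the number of vertices is at most C(m, n) = m! / (n!(m-n)!).
m = 7, n = 5
Numerator: 7 * 6 * 5 * 4 * 3
Denominator: 5! = 120
C(7, 5) = 21


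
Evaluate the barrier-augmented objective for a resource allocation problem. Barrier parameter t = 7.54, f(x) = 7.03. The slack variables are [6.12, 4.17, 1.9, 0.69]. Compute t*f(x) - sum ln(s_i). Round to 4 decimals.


Step 1: Compute log-barrier.
ln values: [1.8116, 1.4279, 0.6419, -0.3711]
phi = -(1.8116 + 1.4279 + 0.6419 - 0.3711) = -3.5103
Step 2: Compute augmented objective.
t*f(x) = 7.54*7.03 = 53.0062
Total = 53.0062 - 3.5103 = 49.4959


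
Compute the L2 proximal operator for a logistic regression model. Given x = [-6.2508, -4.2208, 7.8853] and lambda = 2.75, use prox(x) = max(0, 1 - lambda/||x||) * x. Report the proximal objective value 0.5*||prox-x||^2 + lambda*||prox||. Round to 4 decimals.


Step 1: Compute ||x||.
||x|| = 10.9117
Step 2: Compute scaling factor.
scale = max(0, 1 - 2.75/10.9117) = 0.748
Step 3: prox(x) = [-4.6755, -3.1571, 5.898]
||prox(x)|| = 8.1617
Step 4: Proximal objective.
0.5*||prox-x||^2 = 3.7813
lambda*||prox|| = 22.4447
Total = 26.226


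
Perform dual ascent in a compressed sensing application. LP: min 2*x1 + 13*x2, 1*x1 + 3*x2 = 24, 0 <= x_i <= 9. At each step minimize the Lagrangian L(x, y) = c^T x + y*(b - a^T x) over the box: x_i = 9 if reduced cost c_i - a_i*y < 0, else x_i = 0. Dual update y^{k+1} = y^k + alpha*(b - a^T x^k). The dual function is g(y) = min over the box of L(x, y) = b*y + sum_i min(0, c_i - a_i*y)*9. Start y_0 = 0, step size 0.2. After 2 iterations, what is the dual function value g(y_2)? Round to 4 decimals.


Dual ascent for LP: min 2*x1 + 13*x2, 1*x1 + 3*x2 = 24, 0 <= x_i <= 9
Step 1: y^k = 0.0, reduced costs: (2.0, 13.0)
  x^k = (0.0, 0.0), subgradient = b - a^T x = 24.0
  y^{k+1} = 0.0 + 0.2*24.0 = 4.8
Step 2: y^k = 4.8, reduced costs: (-2.8, -1.4)
  x^k = (9.0, 9.0), subgradient = b - a^T x = -12.0
  y^{k+1} = 4.8 + 0.2*-12.0 = 2.4
Dual objective at y_2 = 2.4: reduced costs (-0.4, 5.8), box minimizer x = (9.0, 0.0)
g(y_2) = b*y + (c1 - a1*y)*x1 + (c2 - a2*y)*x2 = 24*2.4 + (-0.4)*9.0 + 5.8*0.0 = 57.6 - 3.6 + 0.0 = 54.0


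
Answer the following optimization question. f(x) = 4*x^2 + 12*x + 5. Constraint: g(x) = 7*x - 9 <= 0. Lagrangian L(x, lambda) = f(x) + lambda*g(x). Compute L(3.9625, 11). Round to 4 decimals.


Step 1: Evaluate f(x).
f(3.9625) = 4*3.9625^2 + 12*3.9625 + 5 = 115.3556
Step 2: Evaluate g(x).
g(3.9625) = 7*3.9625 - 9 = 18.7375
Step 3: Compute Lagrangian.
L = 115.3556 + 11*18.7375 = 321.4681


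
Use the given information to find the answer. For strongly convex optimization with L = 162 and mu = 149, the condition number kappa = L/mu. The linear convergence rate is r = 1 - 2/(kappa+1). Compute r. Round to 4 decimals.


Step 1: Compute the condition number.
kappa = L/mu = 162/149 = 1.0872
Step 2: Compute the convergence rate.
r = 1 - 2/(kappa + 1) = 1 - 2*mu/(L + mu) = (L - mu)/(L + mu) = 13/311 = 0.0418


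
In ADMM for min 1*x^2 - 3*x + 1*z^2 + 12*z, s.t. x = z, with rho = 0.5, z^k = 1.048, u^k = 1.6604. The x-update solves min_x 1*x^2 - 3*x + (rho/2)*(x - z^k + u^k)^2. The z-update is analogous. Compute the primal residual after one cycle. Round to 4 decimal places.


ADMM iteration with rho = 0.5, z^k = 1.048, u^k = 1.6604
Step 1: x-update.
Minimize 1*x^2 - 3*x + (0.5/2)*(x - 1.048 + 1.6604)^2
FOC: (2*1 + 0.5)*x = 3 + 0.5*(1.048 - 1.6604)
x^{k+1} = 1.0775
Step 2: z-update.
Minimize 1*z^2 + 12*z + (0.5/2)*(1.0775 - z + 1.6604)^2
FOC: (2*1 + 0.5)*z = -12 + 0.5*(1.0775 + 1.6604)
z^{k+1} = -4.2524
Step 3: u-update.
u^{k+1} = 1.6604 + 1.0775 + 4.2524 = 6.9903
Step 4: Primal residual = |1.0775 + 4.2524| = 5.3299


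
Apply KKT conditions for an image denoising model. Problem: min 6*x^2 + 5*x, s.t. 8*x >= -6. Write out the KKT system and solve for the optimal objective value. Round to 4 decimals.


Step 1: Try lambda = 0 (constraint inactive).
Stationarity: 2*6*x + 5 = 0
x* = -5/(2*6) = -5/12 = -0.4167 (rounded; the exact value -5/12 is used below)
Check constraint: 8*-0.4167 = -3.3336 >= -6 -- satisfied.
Step 2: Compute optimal value.
f(x*) = 6*(-5/12)^2 + 5*(-5/12) = -1.0417


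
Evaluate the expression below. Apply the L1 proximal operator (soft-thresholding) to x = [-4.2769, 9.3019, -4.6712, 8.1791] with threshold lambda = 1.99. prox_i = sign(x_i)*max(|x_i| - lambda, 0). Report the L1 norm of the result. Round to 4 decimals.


Soft-thresholding with lambda = 1.99:
prox(-4.2769) = sign(-4.2769)*max(|-4.2769| - 1.99, 0) = -2.2869
prox(9.3019) = sign(9.3019)*max(|9.3019| - 1.99, 0) = 7.3119
prox(-4.6712) = sign(-4.6712)*max(|-4.6712| - 1.99, 0) = -2.6812
prox(8.1791) = sign(8.1791)*max(|8.1791| - 1.99, 0) = 6.1891
prox(x) = [-2.2869, 7.3119, -2.6812, 6.1891]
||prox(x)||_1 = 2.2869 + 7.3119 + 2.6812 + 6.1891 = 18.4691


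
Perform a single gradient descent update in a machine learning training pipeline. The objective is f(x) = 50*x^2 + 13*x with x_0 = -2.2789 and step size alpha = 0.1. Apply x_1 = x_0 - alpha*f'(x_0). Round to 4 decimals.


We compute the gradient at x_0 and apply the update.
f'(x) = 100*x + 13
f'(-2.2789) = 100*-2.2789 + 13 = -214.89
x_1 = -2.2789 - 0.1*-214.89 = 19.2101


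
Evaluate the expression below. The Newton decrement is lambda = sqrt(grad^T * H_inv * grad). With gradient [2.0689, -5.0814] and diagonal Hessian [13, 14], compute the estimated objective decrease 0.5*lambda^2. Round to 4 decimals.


Step 1: H is diagonal, so H^(-1) * g = [0.1591, -0.363].
Step 2: g^T H^(-1) g = sum_i g_i^2 / H_ii
  = (2.0689)^2/13 + (-5.0814)^2/14
  = 0.3293 + 1.8443 = 2.1736
Step 3: Objective decrease = 0.5 * g^T H^(-1) g = 1.0868


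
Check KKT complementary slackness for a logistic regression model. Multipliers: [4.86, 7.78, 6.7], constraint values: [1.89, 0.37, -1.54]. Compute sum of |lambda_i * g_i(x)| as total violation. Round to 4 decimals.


KKT complementary slackness check:
lambda_1 * g_1 = 4.86 * 1.89 = 9.1854
lambda_2 * g_2 = 7.78 * 0.37 = 2.8786
lambda_3 * g_3 = 6.7 * -1.54 = -10.318
Total violation = 9.1854 + 2.8786 + 10.318 = 22.382


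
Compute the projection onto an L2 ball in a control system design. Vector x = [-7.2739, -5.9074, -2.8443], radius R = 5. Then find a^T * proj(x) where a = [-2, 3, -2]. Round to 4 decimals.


Step 1: Compute ||x|| (intermediates to 6 decimals).
||x|| = sqrt((-7.2739)^2 + (-5.9074)^2 + (-2.8443)^2) = 9.792703
Step 2: Project.
Since ||x|| > R, scale = R/||x|| = 5/9.792703 = 0.510584, proj(x) = scale * x
proj(x) = [-3.713937, -3.016224, -1.452254]
Step 3: Dot product.
a^T * proj(x) = -2*(-3.713937) + 3*(-3.016224) - 2*(-1.452254) = 1.2837


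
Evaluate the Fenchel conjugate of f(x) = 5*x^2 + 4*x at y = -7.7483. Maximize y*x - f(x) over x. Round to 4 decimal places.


f*(y) = sup_x {y*x - a*x^2 - b*x} = sup_x {(y-b)*x - a*x^2}
FOC: (y - b) - 2a*x = 0 => x* = (y - b)/(2a)
x* = (-7.7483 - 4)/(2*5) = -1.1748
f*(-7.7483) = (y-b)^2/(4a) = (-7.7483 - 4)^2/(4*5)
= 138.0226/20 = 6.9011


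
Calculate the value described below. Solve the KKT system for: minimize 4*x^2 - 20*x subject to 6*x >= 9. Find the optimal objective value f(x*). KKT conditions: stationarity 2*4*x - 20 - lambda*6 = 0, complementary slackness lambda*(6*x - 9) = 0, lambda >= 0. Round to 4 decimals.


Step 1: Try lambda = 0 (constraint inactive).
Stationarity: 2*4*x - 20 = 0
x* = 20/(2*4) = 2.5
Check constraint: 6*2.5 = 15.0 >= 9 -- satisfied.
Step 2: Compute optimal value.
f(x*) = 4*2.5^2 - 20*2.5 = -25.0


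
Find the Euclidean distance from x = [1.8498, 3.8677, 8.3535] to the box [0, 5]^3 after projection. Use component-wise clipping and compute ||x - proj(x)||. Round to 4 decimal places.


Project each component onto [0, 5].
clip(1.8498) = 1.8498, clip(3.8677) = 3.8677, clip(8.3535) = 5.0
Projection = [1.8498, 3.8677, 5.0]
Squared diffs: [0.0, 0.0, 11.246]
Distance = sqrt(11.246) = 3.3535


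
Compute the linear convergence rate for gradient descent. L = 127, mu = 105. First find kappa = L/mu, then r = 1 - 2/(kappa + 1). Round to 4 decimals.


Step 1: Compute the condition number.
kappa = L/mu = 127/105 = 1.2095
Step 2: Compute the convergence rate.
r = 1 - 2/(kappa + 1) = 1 - 2*mu/(L + mu) = (L - mu)/(L + mu) = 22/232 = 0.0948


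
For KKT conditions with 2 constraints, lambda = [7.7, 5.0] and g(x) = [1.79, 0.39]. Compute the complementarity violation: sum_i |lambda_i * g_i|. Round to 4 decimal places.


KKT complementary slackness check:
lambda_1 * g_1 = 7.7 * 1.79 = 13.783
lambda_2 * g_2 = 5.0 * 0.39 = 1.95
Total violation = 13.783 + 1.95 = 15.733


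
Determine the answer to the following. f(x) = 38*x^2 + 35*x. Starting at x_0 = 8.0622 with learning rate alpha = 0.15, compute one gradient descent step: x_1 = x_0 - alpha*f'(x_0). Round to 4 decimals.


We compute the gradient at x_0 and apply the update.
f'(x) = 76*x + 35
f'(8.0622) = 76*8.0622 + 35 = 647.7272
x_1 = 8.0622 - 0.15*647.7272 = -89.0969


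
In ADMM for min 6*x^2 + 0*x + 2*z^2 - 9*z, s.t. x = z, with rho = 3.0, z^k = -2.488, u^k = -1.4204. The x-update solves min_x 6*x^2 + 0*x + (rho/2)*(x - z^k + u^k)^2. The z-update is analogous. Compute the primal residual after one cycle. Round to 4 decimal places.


ADMM iteration with rho = 3.0, z^k = -2.488, u^k = -1.4204
Step 1: x-update.
Minimize 6*x^2 + 0*x + (3.0/2)*(x + 2.488 - 1.4204)^2
FOC: (2*6 + 3.0)*x = 0 + 3.0*(-2.488 + 1.4204)
x^{k+1} = -0.2135
Step 2: z-update.
Minimize 2*z^2 - 9*z + (3.0/2)*(-0.2135 - z - 1.4204)^2
FOC: (2*2 + 3.0)*z = 9 + 3.0*(-0.2135 - 1.4204)
z^{k+1} = 0.5855
Step 3: u-update.
u^{k+1} = -1.4204 - 0.2135 - 0.5855 = -2.2194
Step 4: Primal residual = |-0.2135 - 0.5855| = 0.799


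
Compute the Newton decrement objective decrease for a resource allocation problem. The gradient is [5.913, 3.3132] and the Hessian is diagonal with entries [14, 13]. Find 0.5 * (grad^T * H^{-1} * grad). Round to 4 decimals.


Step 1: H is diagonal, so H^(-1) * g = [0.4224, 0.2549].
Step 2: g^T H^(-1) g = sum_i g_i^2 / H_ii
  = (5.913)^2/14 + (3.3132)^2/13
  = 2.4974 + 0.8444 = 3.3418
Step 3: Objective decrease = 0.5 * g^T H^(-1) g = 1.6709


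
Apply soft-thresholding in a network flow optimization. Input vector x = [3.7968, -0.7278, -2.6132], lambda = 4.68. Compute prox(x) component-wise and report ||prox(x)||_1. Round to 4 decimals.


Soft-thresholding with lambda = 4.68:
prox(3.7968) = sign(3.7968)*max(|3.7968| - 4.68, 0) = 0.0
prox(-0.7278) = sign(-0.7278)*max(|-0.7278| - 4.68, 0) = 0.0
prox(-2.6132) = sign(-2.6132)*max(|-2.6132| - 4.68, 0) = 0.0
prox(x) = [0.0, 0.0, 0.0]
||prox(x)||_1 = 0.0 + 0.0 + 0.0 = 0.0


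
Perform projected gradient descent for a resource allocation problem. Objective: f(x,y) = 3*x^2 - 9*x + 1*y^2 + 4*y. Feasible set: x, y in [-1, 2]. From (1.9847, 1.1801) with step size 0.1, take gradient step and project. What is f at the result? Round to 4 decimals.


Step 1: Compute gradient at (1.9847, 1.1801).
grad_x = 2*3*1.9847 - 9 = 2.9082
grad_y = 2*1*1.1801 + 4 = 6.3602
Step 2: Gradient step.
x_raw = 1.9847 - 0.1*2.9082 = 1.6939
y_raw = 1.1801 - 0.1*6.3602 = 0.5441
Step 3: Project onto [-1, 2].
x_proj = clip(1.6939) = 1.6939
y_proj = clip(0.5441) = 0.5441
Step 4: Evaluate f.
f(1.6939, 0.5441) = -4.1649


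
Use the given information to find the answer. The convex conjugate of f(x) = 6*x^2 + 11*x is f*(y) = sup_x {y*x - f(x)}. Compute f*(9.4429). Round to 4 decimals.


f*(y) = sup_x {y*x - a*x^2 - b*x} = sup_x {(y-b)*x - a*x^2}
FOC: (y - b) - 2a*x = 0 => x* = (y - b)/(2a)
x* = (9.4429 - 11)/(2*6) = -0.1298
f*(9.4429) = (y-b)^2/(4a) = (9.4429 - 11)^2/(4*6)
= 2.4246/24 = 0.101
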